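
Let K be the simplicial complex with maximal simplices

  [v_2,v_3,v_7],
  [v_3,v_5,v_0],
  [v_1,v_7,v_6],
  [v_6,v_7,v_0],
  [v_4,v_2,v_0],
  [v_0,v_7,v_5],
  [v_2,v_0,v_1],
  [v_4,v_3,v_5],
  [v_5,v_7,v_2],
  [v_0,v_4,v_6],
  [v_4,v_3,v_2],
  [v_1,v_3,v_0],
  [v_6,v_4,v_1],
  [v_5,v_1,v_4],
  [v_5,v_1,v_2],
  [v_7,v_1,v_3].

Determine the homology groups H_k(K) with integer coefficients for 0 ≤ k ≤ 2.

H_0 ≅ Z,  H_1 ≅ Z^2,  H_2 ≅ Z.

Fix the vertex order v_0 < v_1 < v_2 < v_3 < v_4 < v_5 < v_6 < v_7 and write every simplex with vertices in increasing order. Then dim K = 2 and the simplices of K are:

  0-simplices (8): [v_0], [v_1], [v_2], [v_3], [v_4], [v_5], [v_6], [v_7]
  1-simplices (24): (24 of them)
  2-simplices (16): (16 of them)

so the chain groups are C_0 ≅ Z^8, C_1 ≅ Z^24, C_2 ≅ Z^16.

The boundary map ∂_1: C_1 → C_0 sends each edge [p,q] (with p < q) to q − p. For instance
  ∂[v_1,v_5] = [v_5] − [v_1].
The 8×24 boundary matrix has rank 7 and Smith normal form diag(1,1,1,1,1,1,1).

The boundary map ∂_2: C_2 → C_1 sends each 2-simplex [p,q,r] to [q,r] − [p,r] + [p,q]. For instance
  ∂[v_1,v_4,v_6] = [v_4,v_6] − [v_1,v_6] + [v_1,v_4],
  ∂[v_2,v_3,v_7] = [v_3,v_7] − [v_2,v_7] + [v_2,v_3].
This gives a 24×16 integer matrix of rank 15; reducing to Smith normal form yields diagonal entries (1,1,1,1,1,1,1,1,1,1,1,1,1,1,1).

Reading off H_k = ker ∂_k / im ∂_{k+1}:

  H_0: rank C_0 − rank ∂_1 = 8 − 7 = 1, and the invariant factors of ∂_1 are all 1, so H_0 = Z.
  H_1: rank ker ∂_1 − rank ∂_2 = (24 − 7) − 15 = 2, and the invariant factors of ∂_2 are all 1, so H_1 = Z^2.
  H_2: rank ker ∂_2 − rank ∂_3 = (16 − 15) − 0 = 1, and there is no ∂_3, so H_2 = Z.

(K is a triangulation of the torus T^2.)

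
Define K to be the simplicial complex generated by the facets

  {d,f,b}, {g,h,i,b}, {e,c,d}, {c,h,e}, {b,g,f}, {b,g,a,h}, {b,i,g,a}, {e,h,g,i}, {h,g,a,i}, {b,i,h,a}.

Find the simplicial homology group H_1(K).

H_1 ≅ Z.

Take the total order a < b < c < d < e < f < g < h < i on the vertex set. Then K (dimension 3) consists of the simplices:

  0-simplices (9): a, b, c, d, e, f, g, h, i
  1-simplices (21): ab, ag, ah, ai, bd, bf, bg, bh, bi, cd, ce, ch, de, df, eg, eh, ei, fg, gh, gi, hi
  2-simplices (17): abg, abh, abi, agh, agi, ahi, bdf, bfg, bgh, bgi, bhi, cde, ceh, egh, egi, ehi, ghi
  3-simplices (6): abgh, abgi, abhi, aghi, bghi, eghi

Hence C_0 ≅ Z^9, C_1 ≅ Z^21, C_2 ≅ Z^17, C_3 ≅ Z^6.

The boundary map ∂_1: C_1 → C_0 maps an edge to its endpoints' difference, ∂[p,q] = q − p. For instance
  ∂gi = i − g.
The 9×21 boundary matrix has rank 8 and Smith normal form diag(1,1,1,1,1,1,1,1).

Boundary ∂_2: C_2 → C_1 maps a triangle to the signed sum of its edges. For instance
  ∂ehi = hi − ei + eh,
  ∂bgh = gh − bh + bg.
The resulting 21×17 matrix has rank 12, and its Smith normal form has invariant factors (1,1,1,1,1,1,1,1,1,1,1,1).

Boundary ∂_3: C_3 → C_2 sends each 3-simplex σ to the alternating sum Σ_i (−1)^i (σ with its i-th vertex removed). For instance
  ∂aghi = ghi − ahi + agi − agh,
  ∂abgi = bgi − agi + abi − abg.
As a 17×6 matrix over Z this has rank 5, with invariant factors (1,1,1,1,1).

Reading off H_k = ker ∂_k / im ∂_{k+1}:

  H_1: rank ker ∂_1 − rank ∂_2 = (21 − 8) − 12 = 1, and the invariant factors of ∂_2 are all 1, so H_1 ≅ Z.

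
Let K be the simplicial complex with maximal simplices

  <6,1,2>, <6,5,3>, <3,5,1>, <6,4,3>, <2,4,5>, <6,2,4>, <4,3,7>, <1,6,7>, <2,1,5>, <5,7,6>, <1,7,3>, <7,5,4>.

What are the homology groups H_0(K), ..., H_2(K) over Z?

Take the total order 1 < 2 < 3 < 4 < 5 < 6 < 7 on the vertex set. Then K (dimension 2) consists of the simplices:

  0-simplices (7): [1], [2], [3], [4], [5], [6], [7]
  1-simplices (18): [1,2], [1,3], [1,5], [1,6], [1,7], [2,4], [2,5], [2,6], [3,4], [3,5], [3,6], [3,7], [4,5], [4,6], [4,7], [5,6], [5,7], [6,7]
  2-simplices (12): [1,2,5], [1,2,6], [1,3,5], [1,3,7], [1,6,7], [2,4,5], [2,4,6], [3,4,6], [3,4,7], [3,5,6], [4,5,7], [5,6,7]

so the chain groups are C_0 ≅ Z^7, C_1 ≅ Z^18, C_2 ≅ Z^12.

∂_1: C_1 → C_0 sends each edge [p,q] (with p < q) to q − p. For instance
  ∂[1,5] = [5] − [1].
The 7×18 boundary matrix has rank 6 and Smith normal form diag(1,1,1,1,1,1).

∂_2: C_2 → C_1 maps a triangle to the signed sum of its edges. For instance
  ∂[3,4,7] = [4,7] − [3,7] + [3,4],
  ∂[3,4,6] = [4,6] − [3,6] + [3,4].
This gives a 18×12 integer matrix of rank 12; reducing to Smith normal form yields diagonal entries (1,1,1,1,1,1,1,1,1,1,1,2).

Reading off H_k = ker ∂_k / im ∂_{k+1}:

  H_0: rank C_0 − rank ∂_1 = 7 − 6 = 1, and the invariant factors of ∂_1 are all 1, so H_0 ≅ Z.
  H_1: rank ker ∂_1 − rank ∂_2 = (18 − 6) − 12 = 0, and ∂_2 has invariant factor 2 > 1, so H_1 ≅ Z/2Z.
  H_2: rank ker ∂_2 − rank ∂_3 = (12 − 12) − 0 = 0, and there is no ∂_3, so H_2 ≅ 0.

As a check, the Euler characteristic is 7 − 18 + 12 = 1, which agrees with 1 − 0 + 0 = 1.

H_0 = Z,  H_1 = Z/2Z,  H_2 = 0.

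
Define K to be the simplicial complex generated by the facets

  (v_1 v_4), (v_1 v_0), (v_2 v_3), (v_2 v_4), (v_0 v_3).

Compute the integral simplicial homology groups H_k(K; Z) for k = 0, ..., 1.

We work with the vertex ordering v_0 < v_1 < v_2 < v_3 < v_4. The simplices of K, each written with vertices in increasing order, are:

  0-simplices (5): [v_0], [v_1], [v_2], [v_3], [v_4]
  1-simplices (5): [v_0,v_1], [v_0,v_3], [v_1,v_4], [v_2,v_3], [v_2,v_4]

Hence C_0 ≅ Z^5, C_1 ≅ Z^5.

Boundary ∂_1: C_1 → C_0 is given by ∂[p,q] = [q] − [p]. For instance
  ∂[v_1,v_4] = [v_4] − [v_1].
The 5×5 boundary matrix has rank 4 and Smith normal form diag(1,1,1,1).

From H_k ≅ ker(∂_k) / im(∂_{k+1}) we obtain:

  H_0: rank C_0 − rank ∂_1 = 5 − 4 = 1, and the invariant factors of ∂_1 are all 1, so H_0 ≅ Z.
  H_1: rank ker ∂_1 − rank ∂_2 = (5 − 4) − 0 = 1, and there is no ∂_2, so H_1 ≅ Z.

H_0 ≅ Z,  H_1 ≅ Z.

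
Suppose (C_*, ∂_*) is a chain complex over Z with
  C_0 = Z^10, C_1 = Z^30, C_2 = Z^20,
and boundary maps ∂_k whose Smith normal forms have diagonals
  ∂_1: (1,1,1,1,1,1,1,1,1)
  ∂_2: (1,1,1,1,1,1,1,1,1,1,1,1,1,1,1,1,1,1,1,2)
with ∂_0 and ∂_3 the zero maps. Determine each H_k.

H_0: b_0 = 10 − 0 − 9 = 1; torsion from ∂_1 factors > 1: none. So H_0 ≅ Z.
H_1: b_1 = 30 − 9 − 20 = 1; torsion from ∂_2 factors > 1: [2]. So H_1 ≅ Z ⊕ Z_2.
H_2: b_2 = 20 − 20 − 0 = 0; torsion from ∂_3 factors > 1: none. So H_2 ≅ 0.

H_0 ≅ Z,  H_1 ≅ Z ⊕ Z_2,  H_2 = 0.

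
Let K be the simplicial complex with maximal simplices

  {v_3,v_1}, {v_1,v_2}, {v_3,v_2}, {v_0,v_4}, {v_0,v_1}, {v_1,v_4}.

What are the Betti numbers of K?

We work with the vertex ordering v_0 < v_1 < v_2 < v_3 < v_4. The simplices of K, each written with vertices in increasing order, are:

  0-simplices (5): [v_0], [v_1], [v_2], [v_3], [v_4]
  1-simplices (6): [v_0,v_1], [v_0,v_4], [v_1,v_2], [v_1,v_3], [v_1,v_4], [v_2,v_3]

so the chain groups are C_0 ≅ Z^5, C_1 ≅ Z^6.

∂_1: C_1 → C_0 maps an edge to its endpoints' difference, ∂[p,q] = q − p.
The resulting 5×6 matrix has rank 4, and its Smith normal form has invariant factors (1,1,1,1).

From H_k ≅ ker(∂_k) / im(∂_{k+1}) we obtain:

  H_0: rank C_0 − rank ∂_1 = 5 − 4 = 1, and the invariant factors of ∂_1 are all 1, so H_0 ≅ Z.
  H_1: rank ker ∂_1 − rank ∂_2 = (6 − 4) − 0 = 2, and there is no ∂_2, so H_1 ≅ Z^2.

Hence the Betti numbers are b_0 = 1, b_1 = 2.

b_0 = 1, b_1 = 2.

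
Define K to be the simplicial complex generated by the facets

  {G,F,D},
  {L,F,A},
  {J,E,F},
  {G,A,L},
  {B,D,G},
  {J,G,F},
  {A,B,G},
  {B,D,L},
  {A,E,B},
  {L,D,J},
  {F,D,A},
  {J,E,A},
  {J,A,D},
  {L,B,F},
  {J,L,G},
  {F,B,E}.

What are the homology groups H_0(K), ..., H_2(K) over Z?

Take the total order A < B < D < E < F < G < J < L on the vertex set. Then K (dimension 2) consists of the simplices:

  0-simplices (8): A, B, D, E, F, G, J, L
  1-simplices (24): AB, AD, AE, AF, AG, AJ, AL, BD, BE, BF, BG, BL, DF, DG, DJ, DL, EF, EJ, FG, FJ, FL, GJ, GL, JL
  2-simplices (16): ABE, ABG, ADF, ADJ, AEJ, AFL, AGL, BDG, BDL, BEF, BFL, DFG, DJL, EFJ, FGJ, GJL

giving chain groups C_0 ≅ Z^8, C_1 ≅ Z^24, C_2 ≅ Z^16.

Boundary ∂_1: C_1 → C_0 sends each edge [p,q] (with p < q) to q − p. For instance
  ∂AD = D − A.
The resulting 8×24 matrix has rank 7, and its Smith normal form has invariant factors (1,1,1,1,1,1,1).

Boundary ∂_2: C_2 → C_1 acts by ∂[p,q,r] = [q,r] − [p,r] + [p,q]. For instance
  ∂FGJ = GJ − FJ + FG,
  ∂BDG = DG − BG + BD.
This gives a 24×16 integer matrix of rank 15; reducing to Smith normal form yields diagonal entries (1,1,1,1,1,1,1,1,1,1,1,1,1,1,1).

From H_k ≅ ker(∂_k) / im(∂_{k+1}) we obtain:

  H_0: rank C_0 − rank ∂_1 = 8 − 7 = 1, and the invariant factors of ∂_1 are all 1, so H_0 = Z.
  H_1: rank ker ∂_1 − rank ∂_2 = (24 − 7) − 15 = 2, and the invariant factors of ∂_2 are all 1, so H_1 = Z^2.
  H_2: rank ker ∂_2 − rank ∂_3 = (16 − 15) − 0 = 1, and there is no ∂_3, so H_2 = Z.

(K is a triangulation of the torus T^2.)

H_0 ≅ Z,  H_1 ≅ Z^2,  H_2 ≅ Z.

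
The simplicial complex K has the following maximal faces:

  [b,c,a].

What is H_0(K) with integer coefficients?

We work with the vertex ordering a < b < c. The simplices of K, each written with vertices in increasing order, are:

  0-simplices (3): a, b, c
  1-simplices (3): ab, ac, bc
  2-simplices (1): abc

giving chain groups C_0 ≅ Z^3, C_1 ≅ Z^3, C_2 ≅ Z^1.

The boundary map ∂_1: C_1 → C_0 is given by ∂[p,q] = [q] − [p].
This gives a 3×3 integer matrix of rank 2; reducing to Smith normal form yields diagonal entries (1,1).

Boundary ∂_2: C_2 → C_1 sends each 2-simplex [p,q,r] to [q,r] − [p,r] + [p,q]. For instance
  ∂abc = bc − ac + ab.
The 3×1 boundary matrix has rank 1 and Smith normal form diag(1).

Computing H_k = (kernel of ∂_k) / (image of ∂_{k+1}):

  H_0: rank C_0 − rank ∂_1 = 3 − 2 = 1, and the invariant factors of ∂_1 are all 1, so H_0 = Z.

H_0 ≅ Z.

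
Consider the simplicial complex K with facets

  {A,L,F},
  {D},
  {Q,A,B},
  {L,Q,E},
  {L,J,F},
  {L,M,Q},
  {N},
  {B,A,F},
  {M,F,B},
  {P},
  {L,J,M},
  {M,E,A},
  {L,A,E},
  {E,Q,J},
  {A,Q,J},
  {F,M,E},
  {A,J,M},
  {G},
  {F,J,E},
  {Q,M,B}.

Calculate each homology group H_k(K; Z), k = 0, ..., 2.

Order the vertices as A < B < D < E < F < G < J < L < M < N < P < Q. Listing each simplex with vertices in this order, K has dimension 2 with simplices:

  0-simplices (12): A, B, D, E, F, G, J, L, M, N, P, Q
  1-simplices (24): AB, AE, AF, AJ, AL, AM, AQ, BF, BM, BQ, EF, EJ, EL, EM, EQ, FJ, FL, FM, JL, JM, JQ, LM, LQ, MQ
  2-simplices (16): ABF, ABQ, AEL, AEM, AFL, AJM, AJQ, BFM, BMQ, EFJ, EFM, EJQ, ELQ, FJL, JLM, LMQ

giving chain groups C_0 ≅ Z^12, C_1 ≅ Z^24, C_2 ≅ Z^16.

Boundary ∂_1: C_1 → C_0 maps an edge to its endpoints' difference, ∂[p,q] = q − p. For instance
  ∂AQ = Q − A.
The 12×24 boundary matrix has rank 7 and Smith normal form diag(1,1,1,1,1,1,1).

∂_2: C_2 → C_1 maps a triangle to the signed sum of its edges. For instance
  ∂FJL = JL − FL + FJ,
  ∂AEL = EL − AL + AE.
This gives a 24×16 integer matrix of rank 15; reducing to Smith normal form yields diagonal entries (1,1,1,1,1,1,1,1,1,1,1,1,1,1,1).

Computing H_k = (kernel of ∂_k) / (image of ∂_{k+1}):

  H_0: rank C_0 − rank ∂_1 = 12 − 7 = 5, and the invariant factors of ∂_1 are all 1, so H_0 ≅ Z^5.
  H_1: rank ker ∂_1 − rank ∂_2 = (24 − 7) − 15 = 2, and the invariant factors of ∂_2 are all 1, so H_1 ≅ Z^2.
  H_2: rank ker ∂_2 − rank ∂_3 = (16 − 15) − 0 = 1, and there is no ∂_3, so H_2 ≅ Z.

(K is a triangulation of the disjoint union of the torus T^2 and a set of 4 points.)

H_0 = Z^5,  H_1 = Z^2,  H_2 = Z.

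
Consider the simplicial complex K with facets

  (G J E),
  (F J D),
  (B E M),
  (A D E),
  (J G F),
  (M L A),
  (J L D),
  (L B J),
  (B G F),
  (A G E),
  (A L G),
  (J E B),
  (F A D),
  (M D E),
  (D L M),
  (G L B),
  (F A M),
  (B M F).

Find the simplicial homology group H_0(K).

H_0 = Z.

Fix the vertex order A < B < D < E < F < G < J < L < M and write every simplex with vertices in increasing order. Then dim K = 2 and the simplices of K are:

  0-simplices (9): A, B, D, E, F, G, J, L, M
  1-simplices (27): AD, AE, AF, AG, AL, AM, BE, BF, BG, BJ, BL, BM, DE, DF, DJ, DL, DM, EG, EJ, EM, FG, FJ, FM, GJ, GL, JL, LM
  2-simplices (18): ADE, ADF, AEG, AFM, AGL, ALM, BEJ, BEM, BFG, BFM, BGL, BJL, DEM, DFJ, DJL, DLM, EGJ, FGJ

so the chain groups are C_0 ≅ Z^9, C_1 ≅ Z^27, C_2 ≅ Z^18.

Boundary ∂_1: C_1 → C_0 sends each edge [p,q] (with p < q) to q − p. For instance
  ∂JL = L − J.
As a 9×27 matrix over Z this has rank 8, with invariant factors (1,1,1,1,1,1,1,1).

Boundary ∂_2: C_2 → C_1 sends each 2-simplex [p,q,r] to [q,r] − [p,r] + [p,q]. For instance
  ∂ADE = DE − AE + AD,
  ∂BEJ = EJ − BJ + BE.
The resulting 27×18 matrix has rank 18, and its Smith normal form has invariant factors (1,1,1,1,1,1,1,1,1,1,1,1,1,1,1,1,1,2).

From H_k ≅ ker(∂_k) / im(∂_{k+1}) we obtain:

  H_0: rank C_0 − rank ∂_1 = 9 − 8 = 1, and the invariant factors of ∂_1 are all 1, so H_0 ≅ Z.

(K is a triangulation of the Klein bottle.)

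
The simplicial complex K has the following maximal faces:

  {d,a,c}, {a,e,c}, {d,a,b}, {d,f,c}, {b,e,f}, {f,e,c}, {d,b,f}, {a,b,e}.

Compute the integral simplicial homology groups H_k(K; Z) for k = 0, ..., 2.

H_0 = Z,  H_1 = 0,  H_2 = Z.

Order the vertices as a < b < c < d < e < f. Listing each simplex with vertices in this order, K has dimension 2 with simplices:

  0-simplices (6): a, b, c, d, e, f
  1-simplices (12): ab, ac, ad, ae, bd, be, bf, cd, ce, cf, df, ef
  2-simplices (8): abd, abe, acd, ace, bdf, bef, cdf, cef

Hence C_0 ≅ Z^6, C_1 ≅ Z^12, C_2 ≅ Z^8.

Boundary ∂_1: C_1 → C_0 maps an edge to its endpoints' difference, ∂[p,q] = q − p. For instance
  ∂ac = c − a.
The resulting 6×12 matrix has rank 5, and its Smith normal form has invariant factors (1,1,1,1,1).

Boundary ∂_2: C_2 → C_1 acts by ∂[p,q,r] = [q,r] − [p,r] + [p,q]. For instance
  ∂bdf = df − bf + bd,
  ∂ace = ce − ae + ac.
The resulting 12×8 matrix has rank 7, and its Smith normal form has invariant factors (1,1,1,1,1,1,1).

From H_k ≅ ker(∂_k) / im(∂_{k+1}) we obtain:

  H_0: rank C_0 − rank ∂_1 = 6 − 5 = 1, and the invariant factors of ∂_1 are all 1, so H_0 ≅ Z.
  H_1: rank ker ∂_1 − rank ∂_2 = (12 − 5) − 7 = 0, and the invariant factors of ∂_2 are all 1, so H_1 ≅ 0.
  H_2: rank ker ∂_2 − rank ∂_3 = (8 − 7) − 0 = 1, and there is no ∂_3, so H_2 ≅ Z.

As a check, the Euler characteristic is 6 − 12 + 8 = 2, which agrees with 1 − 0 + 1 = 2.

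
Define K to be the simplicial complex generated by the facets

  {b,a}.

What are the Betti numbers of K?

We work with the vertex ordering a < b. The simplices of K, each written with vertices in increasing order, are:

  0-simplices (2): a, b
  1-simplices (1): ab

Hence C_0 ≅ Z^2, C_1 ≅ Z^1.

Boundary ∂_1: C_1 → C_0 sends each edge [p,q] (with p < q) to q − p.
The resulting 2×1 matrix has rank 1, and its Smith normal form has invariant factors (1).

Reading off H_k = ker ∂_k / im ∂_{k+1}:

  H_0: rank C_0 − rank ∂_1 = 2 − 1 = 1, and the invariant factors of ∂_1 are all 1, so H_0 ≅ Z.
  H_1: rank ker ∂_1 − rank ∂_2 = (1 − 1) − 0 = 0, and there is no ∂_2, so H_1 ≅ 0.

As a check, the Euler characteristic is 2 − 1 = 1, which agrees with 1 − 0 = 1.

Hence the Betti numbers are b_0 = 1, b_1 = 0.

b_0 = 1, b_1 = 0.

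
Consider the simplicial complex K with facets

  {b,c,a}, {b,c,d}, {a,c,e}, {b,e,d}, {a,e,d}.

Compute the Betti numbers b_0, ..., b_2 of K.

b_0 = 1, b_1 = 1, b_2 = 0.

We work with the vertex ordering a < b < c < d < e. The simplices of K, each written with vertices in increasing order, are:

  0-simplices (5): a, b, c, d, e
  1-simplices (10): ab, ac, ad, ae, bc, bd, be, cd, ce, de
  2-simplices (5): abc, ace, ade, bcd, bde

giving chain groups C_0 ≅ Z^5, C_1 ≅ Z^10, C_2 ≅ Z^5.

Boundary ∂_1: C_1 → C_0 sends each edge [p,q] (with p < q) to q − p.
This gives a 5×10 integer matrix of rank 4; reducing to Smith normal form yields diagonal entries (1,1,1,1).

The boundary map ∂_2: C_2 → C_1 sends each 2-simplex [p,q,r] to [q,r] − [p,r] + [p,q]. For instance
  ∂bcd = cd − bd + bc,
  ∂abc = bc − ac + ab.
This gives a 10×5 integer matrix of rank 5; reducing to Smith normal form yields diagonal entries (1,1,1,1,1).

Now H_k = ker ∂_k / im ∂_{k+1}, so:

  H_0: rank C_0 − rank ∂_1 = 5 − 4 = 1, and the invariant factors of ∂_1 are all 1, so H_0 = Z.
  H_1: rank ker ∂_1 − rank ∂_2 = (10 − 4) − 5 = 1, and the invariant factors of ∂_2 are all 1, so H_1 = Z.
  H_2: rank ker ∂_2 − rank ∂_3 = (5 − 5) − 0 = 0, and there is no ∂_3, so H_2 = 0.

Hence the Betti numbers are b_0 = 1, b_1 = 1, b_2 = 0.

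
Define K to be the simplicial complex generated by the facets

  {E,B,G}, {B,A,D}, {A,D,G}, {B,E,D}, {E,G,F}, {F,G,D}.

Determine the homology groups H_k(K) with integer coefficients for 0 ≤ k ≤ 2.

H_0 ≅ Z,  H_1 ≅ Z,  H_2 = 0.

Fix the vertex order A < B < D < E < F < G and write every simplex with vertices in increasing order. Then dim K = 2 and the simplices of K are:

  0-simplices (6): A, B, D, E, F, G
  1-simplices (12): AB, AD, AG, BD, BE, BG, DE, DF, DG, EF, EG, FG
  2-simplices (6): ABD, ADG, BDE, BEG, DFG, EFG

so the chain groups are C_0 ≅ Z^6, C_1 ≅ Z^12, C_2 ≅ Z^6.

The boundary map ∂_1: C_1 → C_0 maps an edge to its endpoints' difference, ∂[p,q] = q − p. For instance
  ∂FG = G − F.
The resulting 6×12 matrix has rank 5, and its Smith normal form has invariant factors (1,1,1,1,1).

∂_2: C_2 → C_1 maps a triangle to the signed sum of its edges. For instance
  ∂ADG = DG − AG + AD,
  ∂ABD = BD − AD + AB.
The resulting 12×6 matrix has rank 6, and its Smith normal form has invariant factors (1,1,1,1,1,1).

Computing H_k = (kernel of ∂_k) / (image of ∂_{k+1}):

  H_0: rank C_0 − rank ∂_1 = 6 − 5 = 1, and the invariant factors of ∂_1 are all 1, so H_0 = Z.
  H_1: rank ker ∂_1 − rank ∂_2 = (12 − 5) − 6 = 1, and the invariant factors of ∂_2 are all 1, so H_1 = Z.
  H_2: rank ker ∂_2 − rank ∂_3 = (6 − 6) − 0 = 0, and there is no ∂_3, so H_2 = 0.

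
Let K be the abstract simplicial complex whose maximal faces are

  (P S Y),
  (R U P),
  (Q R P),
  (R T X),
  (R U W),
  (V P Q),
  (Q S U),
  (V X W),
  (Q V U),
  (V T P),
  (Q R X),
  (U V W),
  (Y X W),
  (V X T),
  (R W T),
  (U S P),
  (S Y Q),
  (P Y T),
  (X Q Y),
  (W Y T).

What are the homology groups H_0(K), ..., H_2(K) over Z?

Take the total order P < Q < R < S < T < U < V < W < X < Y on the vertex set. Then K (dimension 2) consists of the simplices:

  0-simplices (10): P, Q, R, S, T, U, V, W, X, Y
  1-simplices (30): PQ, PR, PS, PT, PU, PV, PY, QR, QS, QU, QV, QX, QY, RT, RU, RW, RX, SU, SY, TV, TW, TX, TY, UV, UW, VW, VX, WX, WY, XY
  2-simplices (20): PQR, PQV, PRU, PSU, PSY, PTV, PTY, QRX, QSU, QSY, QUV, QXY, RTW, RTX, RUW, TVX, TWY, UVW, VWX, WXY

so the chain groups are C_0 ≅ Z^10, C_1 ≅ Z^30, C_2 ≅ Z^20.

Boundary ∂_1: C_1 → C_0 is given by ∂[p,q] = [q] − [p]. For instance
  ∂PQ = Q − P.
The resulting 10×30 matrix has rank 9, and its Smith normal form has invariant factors (1,1,1,1,1,1,1,1,1).

∂_2: C_2 → C_1 maps a triangle to the signed sum of its edges. For instance
  ∂QXY = XY − QY + QX,
  ∂PTV = TV − PV + PT.
As a 30×20 matrix over Z this has rank 20, with invariant factors (1,1,1,1,1,1,1,1,1,1,1,1,1,1,1,1,1,1,1,2).

Computing H_k = (kernel of ∂_k) / (image of ∂_{k+1}):

  H_0: rank C_0 − rank ∂_1 = 10 − 9 = 1, and the invariant factors of ∂_1 are all 1, so H_0 ≅ Z.
  H_1: rank ker ∂_1 − rank ∂_2 = (30 − 9) − 20 = 1, and ∂_2 has invariant factor 2 > 1, so H_1 ≅ Z ⊕ Z/2.
  H_2: rank ker ∂_2 − rank ∂_3 = (20 − 20) − 0 = 0, and there is no ∂_3, so H_2 ≅ 0.

(K is a triangulation of the Klein bottle.)

H_0 ≅ Z,  H_1 ≅ Z ⊕ Z/2,  H_2 = 0.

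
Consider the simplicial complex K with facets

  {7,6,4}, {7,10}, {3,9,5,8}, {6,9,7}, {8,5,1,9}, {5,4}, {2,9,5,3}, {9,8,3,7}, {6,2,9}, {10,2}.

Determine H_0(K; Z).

H_0 = Z.

Order the vertices as 1 < 2 < 3 < 4 < 5 < 6 < 7 < 8 < 9 < 10. Listing each simplex with vertices in this order, K has dimension 3 with simplices:

  0-simplices (10): [1], [2], [3], [4], [5], [6], [7], [8], [9], [10]
  1-simplices (23): (23 of them)
  2-simplices (16): [1,5,8], [1,5,9], [1,8,9], [2,3,5], [2,3,9], [2,5,9], [2,6,9], [3,5,8], [3,5,9], [3,7,8], [3,7,9], [3,8,9], [4,6,7], [5,8,9], [6,7,9], [7,8,9]
  3-simplices (4): [1,5,8,9], [2,3,5,9], [3,5,8,9], [3,7,8,9]

so the chain groups are C_0 ≅ Z^10, C_1 ≅ Z^23, C_2 ≅ Z^16, C_3 ≅ Z^4.

The boundary map ∂_1: C_1 → C_0 is given by ∂[p,q] = [q] − [p]. For instance
  ∂[3,5] = [5] − [3].
This gives a 10×23 integer matrix of rank 9; reducing to Smith normal form yields diagonal entries (1,1,1,1,1,1,1,1,1).

Boundary ∂_2: C_2 → C_1 acts by ∂[p,q,r] = [q,r] − [p,r] + [p,q]. For instance
  ∂[5,8,9] = [8,9] − [5,9] + [5,8],
  ∂[1,5,9] = [5,9] − [1,9] + [1,5].
The resulting 23×16 matrix has rank 12, and its Smith normal form has invariant factors (1,1,1,1,1,1,1,1,1,1,1,1).

∂_3: C_3 → C_2 sends each 3-simplex σ to the alternating sum Σ_i (−1)^i (σ with its i-th vertex removed). For instance
  ∂[1,5,8,9] = [5,8,9] − [1,8,9] + [1,5,9] − [1,5,8],
  ∂[3,7,8,9] = [7,8,9] − [3,8,9] + [3,7,9] − [3,7,8].
This gives a 16×4 integer matrix of rank 4; reducing to Smith normal form yields diagonal entries (1,1,1,1).

From H_k ≅ ker(∂_k) / im(∂_{k+1}) we obtain:

  H_0: rank C_0 − rank ∂_1 = 10 − 9 = 1, and the invariant factors of ∂_1 are all 1, so H_0 ≅ Z.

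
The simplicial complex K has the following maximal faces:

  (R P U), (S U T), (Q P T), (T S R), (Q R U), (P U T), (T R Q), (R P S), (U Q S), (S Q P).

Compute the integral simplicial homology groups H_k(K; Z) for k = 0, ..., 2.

Fix the vertex order P < Q < R < S < T < U and write every simplex with vertices in increasing order. Then dim K = 2 and the simplices of K are:

  0-simplices (6): P, Q, R, S, T, U
  1-simplices (15): PQ, PR, PS, PT, PU, QR, QS, QT, QU, RS, RT, RU, ST, SU, TU
  2-simplices (10): PQS, PQT, PRS, PRU, PTU, QRT, QRU, QSU, RST, STU

giving chain groups C_0 ≅ Z^6, C_1 ≅ Z^15, C_2 ≅ Z^10.

Boundary ∂_1: C_1 → C_0 is given by ∂[p,q] = [q] − [p].
This gives a 6×15 integer matrix of rank 5; reducing to Smith normal form yields diagonal entries (1,1,1,1,1).

Boundary ∂_2: C_2 → C_1 maps a triangle to the signed sum of its edges. For instance
  ∂PRS = RS − PS + PR,
  ∂QSU = SU − QU + QS.
The 15×10 boundary matrix has rank 10 and Smith normal form diag(1,1,1,1,1,1,1,1,1,2).

Now H_k = ker ∂_k / im ∂_{k+1}, so:

  H_0: rank C_0 − rank ∂_1 = 6 − 5 = 1, and the invariant factors of ∂_1 are all 1, so H_0 = Z.
  H_1: rank ker ∂_1 − rank ∂_2 = (15 − 5) − 10 = 0, and ∂_2 has invariant factor 2 > 1, so H_1 = Z_2.
  H_2: rank ker ∂_2 − rank ∂_3 = (10 − 10) − 0 = 0, and there is no ∂_3, so H_2 = 0.

As a check, the Euler characteristic is 6 − 15 + 10 = 1, which agrees with 1 − 0 + 0 = 1.
(K is a triangulation of the real projective plane RP^2.)

H_0 ≅ Z,  H_1 ≅ Z_2,  H_2 = 0.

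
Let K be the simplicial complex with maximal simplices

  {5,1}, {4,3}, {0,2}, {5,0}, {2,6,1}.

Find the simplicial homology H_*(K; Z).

H_0 ≅ Z^2,  H_1 ≅ Z,  H_2 = 0.

K has 7 vertices, 7 edges, 1 triangle.
rank ∂_0 = 0, rank ∂_1 = 5 ⇒ b_0 = 7 − 0 − 5 = 2; all invariant factors of ∂_1 are 1 so no torsion. So H_0 = Z^2.
rank ∂_1 = 5, rank ∂_2 = 1 ⇒ b_1 = 7 − 5 − 1 = 1; all invariant factors of ∂_2 are 1 so no torsion. So H_1 = Z.
rank ∂_2 = 1, rank ∂_3 = 0 ⇒ b_2 = 1 − 1 − 0 = 0. So H_2 = 0.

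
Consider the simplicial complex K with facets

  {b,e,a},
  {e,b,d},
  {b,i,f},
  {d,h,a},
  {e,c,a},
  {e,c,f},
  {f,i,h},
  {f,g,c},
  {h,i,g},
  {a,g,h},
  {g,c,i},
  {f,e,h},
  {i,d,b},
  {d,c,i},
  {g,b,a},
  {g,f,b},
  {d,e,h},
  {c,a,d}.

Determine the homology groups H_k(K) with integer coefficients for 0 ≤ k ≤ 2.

H_0 ≅ Z,  H_1 ≅ Z ⊕ Z_2,  H_2 = 0.

We work with the vertex ordering a < b < c < d < e < f < g < h < i. The simplices of K, each written with vertices in increasing order, are:

  0-simplices (9): a, b, c, d, e, f, g, h, i
  1-simplices (27): ab, ac, ad, ae, ag, ah, bd, be, bf, bg, bi, cd, ce, cf, cg, ci, de, dh, di, ef, eh, fg, fh, fi, gh, gi, hi
  2-simplices (18): abe, abg, acd, ace, adh, agh, bde, bdi, bfg, bfi, cdi, cef, cfg, cgi, deh, efh, fhi, ghi

Hence C_0 ≅ Z^9, C_1 ≅ Z^27, C_2 ≅ Z^18.

∂_1: C_1 → C_0 is given by ∂[p,q] = [q] − [p]. For instance
  ∂fh = h − f.
As a 9×27 matrix over Z this has rank 8, with invariant factors (1,1,1,1,1,1,1,1).

∂_2: C_2 → C_1 maps a triangle to the signed sum of its edges. For instance
  ∂fhi = hi − fi + fh,
  ∂bfi = fi − bi + bf.
This gives a 27×18 integer matrix of rank 18; reducing to Smith normal form yields diagonal entries (1,1,1,1,1,1,1,1,1,1,1,1,1,1,1,1,1,2).

Reading off H_k = ker ∂_k / im ∂_{k+1}:

  H_0: rank C_0 − rank ∂_1 = 9 − 8 = 1, and the invariant factors of ∂_1 are all 1, so H_0 ≅ Z.
  H_1: rank ker ∂_1 − rank ∂_2 = (27 − 8) − 18 = 1, and ∂_2 has invariant factor 2 > 1, so H_1 ≅ Z ⊕ Z_2.
  H_2: rank ker ∂_2 − rank ∂_3 = (18 − 18) − 0 = 0, and there is no ∂_3, so H_2 ≅ 0.

As a check, the Euler characteristic is 9 − 27 + 18 = 0, which agrees with 1 − 1 + 0 = 0.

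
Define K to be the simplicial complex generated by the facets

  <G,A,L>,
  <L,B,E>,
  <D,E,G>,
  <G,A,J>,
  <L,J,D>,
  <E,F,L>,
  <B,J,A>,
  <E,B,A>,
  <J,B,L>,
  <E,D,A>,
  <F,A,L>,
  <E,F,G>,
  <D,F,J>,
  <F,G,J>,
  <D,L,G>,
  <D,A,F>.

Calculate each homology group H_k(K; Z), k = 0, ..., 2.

H_0 = Z,  H_1 = Z^2,  H_2 = Z.

K has 8 vertices, 24 edges, 16 triangles.
rank ∂_0 = 0, rank ∂_1 = 7 ⇒ b_0 = 8 − 0 − 7 = 1; all invariant factors of ∂_1 are 1 so no torsion. So H_0 = Z.
rank ∂_1 = 7, rank ∂_2 = 15 ⇒ b_1 = 24 − 7 − 15 = 2; all invariant factors of ∂_2 are 1 so no torsion. So H_1 = Z^2.
rank ∂_2 = 15, rank ∂_3 = 0 ⇒ b_2 = 16 − 15 − 0 = 1. So H_2 = Z.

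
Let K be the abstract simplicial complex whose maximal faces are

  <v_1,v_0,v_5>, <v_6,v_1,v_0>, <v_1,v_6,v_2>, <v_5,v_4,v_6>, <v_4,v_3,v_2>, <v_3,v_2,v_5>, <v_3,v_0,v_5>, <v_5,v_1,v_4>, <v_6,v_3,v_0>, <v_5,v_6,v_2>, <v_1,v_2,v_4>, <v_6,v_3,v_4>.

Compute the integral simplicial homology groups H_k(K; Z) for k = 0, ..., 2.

Take the total order v_0 < v_1 < v_2 < v_3 < v_4 < v_5 < v_6 on the vertex set. Then K (dimension 2) consists of the simplices:

  0-simplices (7): [v_0], [v_1], [v_2], [v_3], [v_4], [v_5], [v_6]
  1-simplices (18): (18 of them)
  2-simplices (12): (12 of them)

giving chain groups C_0 ≅ Z^7, C_1 ≅ Z^18, C_2 ≅ Z^12.

Boundary ∂_1: C_1 → C_0 is given by ∂[p,q] = [q] − [p]. For instance
  ∂[v_2,v_5] = [v_5] − [v_2].
This gives a 7×18 integer matrix of rank 6; reducing to Smith normal form yields diagonal entries (1,1,1,1,1,1).

Boundary ∂_2: C_2 → C_1 maps a triangle to the signed sum of its edges. For instance
  ∂[v_1,v_4,v_5] = [v_4,v_5] − [v_1,v_5] + [v_1,v_4],
  ∂[v_0,v_1,v_6] = [v_1,v_6] − [v_0,v_6] + [v_0,v_1].
The resulting 18×12 matrix has rank 12, and its Smith normal form has invariant factors (1,1,1,1,1,1,1,1,1,1,1,2).

From H_k ≅ ker(∂_k) / im(∂_{k+1}) we obtain:

  H_0: rank C_0 − rank ∂_1 = 7 − 6 = 1, and the invariant factors of ∂_1 are all 1, so H_0 ≅ Z.
  H_1: rank ker ∂_1 − rank ∂_2 = (18 − 6) − 12 = 0, and ∂_2 has invariant factor 2 > 1, so H_1 ≅ Z/2.
  H_2: rank ker ∂_2 − rank ∂_3 = (12 − 12) − 0 = 0, and there is no ∂_3, so H_2 ≅ 0.

As a check, the Euler characteristic is 7 − 18 + 12 = 1, which agrees with 1 − 0 + 0 = 1.
(K is a triangulation of the real projective plane RP^2.)

H_0 ≅ Z,  H_1 ≅ Z/2,  H_2 = 0.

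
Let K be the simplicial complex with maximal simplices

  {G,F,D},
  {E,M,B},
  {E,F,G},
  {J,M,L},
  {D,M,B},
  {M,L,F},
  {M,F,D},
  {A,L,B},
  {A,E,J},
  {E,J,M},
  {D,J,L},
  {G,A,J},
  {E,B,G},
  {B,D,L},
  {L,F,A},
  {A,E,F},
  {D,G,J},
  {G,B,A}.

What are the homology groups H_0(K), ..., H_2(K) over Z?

K has 9 vertices, 27 edges, 18 triangles.
rank ∂_0 = 0, rank ∂_1 = 8 ⇒ b_0 = 9 − 0 − 8 = 1; all invariant factors of ∂_1 are 1 so no torsion. So H_0 = Z.
rank ∂_1 = 8, rank ∂_2 = 18 ⇒ b_1 = 27 − 8 − 18 = 1; ∂_2 has invariant factor(s) [2] giving torsion. So H_1 = Z ⊕ Z/2.
rank ∂_2 = 18, rank ∂_3 = 0 ⇒ b_2 = 18 − 18 − 0 = 0. So H_2 = 0.

H_0 = Z,  H_1 = Z ⊕ Z/2,  H_2 = 0.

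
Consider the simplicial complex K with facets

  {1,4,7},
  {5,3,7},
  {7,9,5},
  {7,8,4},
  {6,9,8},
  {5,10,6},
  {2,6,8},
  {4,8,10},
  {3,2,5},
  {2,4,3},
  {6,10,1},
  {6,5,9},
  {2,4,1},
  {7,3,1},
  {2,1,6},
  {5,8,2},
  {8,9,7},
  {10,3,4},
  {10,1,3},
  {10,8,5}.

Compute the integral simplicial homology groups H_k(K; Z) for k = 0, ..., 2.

Order the vertices as 1 < 2 < 3 < 4 < 5 < 6 < 7 < 8 < 9 < 10. Listing each simplex with vertices in this order, K has dimension 2 with simplices:

  0-simplices (10): [1], [2], [3], [4], [5], [6], [7], [8], [9], [10]
  1-simplices (30): (30 of them)
  2-simplices (20): (20 of them)

so the chain groups are C_0 ≅ Z^10, C_1 ≅ Z^30, C_2 ≅ Z^20.

∂_1: C_1 → C_0 is given by ∂[p,q] = [q] − [p]. For instance
  ∂[1,4] = [4] − [1].
The 10×30 boundary matrix has rank 9 and Smith normal form diag(1,1,1,1,1,1,1,1,1).

Boundary ∂_2: C_2 → C_1 sends each 2-simplex [p,q,r] to [q,r] − [p,r] + [p,q]. For instance
  ∂[1,6,10] = [6,10] − [1,10] + [1,6],
  ∂[4,7,8] = [7,8] − [4,8] + [4,7].
As a 30×20 matrix over Z this has rank 20, with invariant factors (1,1,1,1,1,1,1,1,1,1,1,1,1,1,1,1,1,1,1,2).

Computing H_k = (kernel of ∂_k) / (image of ∂_{k+1}):

  H_0: rank C_0 − rank ∂_1 = 10 − 9 = 1, and the invariant factors of ∂_1 are all 1, so H_0 = Z.
  H_1: rank ker ∂_1 − rank ∂_2 = (30 − 9) − 20 = 1, and ∂_2 has invariant factor 2 > 1, so H_1 = Z × Z/2.
  H_2: rank ker ∂_2 − rank ∂_3 = (20 − 20) − 0 = 0, and there is no ∂_3, so H_2 = 0.

H_0 = Z,  H_1 = Z × Z/2,  H_2 = 0.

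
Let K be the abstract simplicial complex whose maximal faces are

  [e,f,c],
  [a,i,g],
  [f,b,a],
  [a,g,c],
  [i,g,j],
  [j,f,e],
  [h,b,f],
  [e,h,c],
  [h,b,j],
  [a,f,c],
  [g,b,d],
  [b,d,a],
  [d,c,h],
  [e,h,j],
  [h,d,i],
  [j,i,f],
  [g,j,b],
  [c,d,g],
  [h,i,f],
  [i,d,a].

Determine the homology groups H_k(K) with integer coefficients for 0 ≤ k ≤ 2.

K has 10 vertices, 30 edges, 20 triangles.
rank ∂_0 = 0, rank ∂_1 = 9 ⇒ b_0 = 10 − 0 − 9 = 1; all invariant factors of ∂_1 are 1 so no torsion. So H_0 = Z.
rank ∂_1 = 9, rank ∂_2 = 20 ⇒ b_1 = 30 − 9 − 20 = 1; ∂_2 has invariant factor(s) [2] giving torsion. So H_1 = Z ⊕ Z/2.
rank ∂_2 = 20, rank ∂_3 = 0 ⇒ b_2 = 20 − 20 − 0 = 0. So H_2 = 0.

H_0 ≅ Z,  H_1 ≅ Z ⊕ Z/2,  H_2 = 0.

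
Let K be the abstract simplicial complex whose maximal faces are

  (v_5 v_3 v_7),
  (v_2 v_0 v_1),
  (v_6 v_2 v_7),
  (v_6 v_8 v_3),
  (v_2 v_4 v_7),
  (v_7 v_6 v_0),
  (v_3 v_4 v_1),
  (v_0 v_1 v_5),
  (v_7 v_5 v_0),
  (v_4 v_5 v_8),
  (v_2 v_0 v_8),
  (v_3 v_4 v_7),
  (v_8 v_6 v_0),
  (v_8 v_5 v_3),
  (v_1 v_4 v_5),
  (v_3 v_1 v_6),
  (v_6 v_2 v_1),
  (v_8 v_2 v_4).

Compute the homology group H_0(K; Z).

H_0 = Z.

Order the vertices as v_0 < v_1 < v_2 < v_3 < v_4 < v_5 < v_6 < v_7 < v_8. Listing each simplex with vertices in this order, K has dimension 2 with simplices:

  0-simplices (9): [v_0], [v_1], [v_2], [v_3], [v_4], [v_5], [v_6], [v_7], [v_8]
  1-simplices (27): (27 of them)
  2-simplices (18): (18 of them)

Hence C_0 ≅ Z^9, C_1 ≅ Z^27, C_2 ≅ Z^18.

The boundary map ∂_1: C_1 → C_0 is given by ∂[p,q] = [q] − [p]. For instance
  ∂[v_5,v_8] = [v_8] − [v_5].
The 9×27 boundary matrix has rank 8 and Smith normal form diag(1,1,1,1,1,1,1,1).

Boundary ∂_2: C_2 → C_1 maps a triangle to the signed sum of its edges. For instance
  ∂[v_2,v_4,v_7] = [v_4,v_7] − [v_2,v_7] + [v_2,v_4],
  ∂[v_2,v_6,v_7] = [v_6,v_7] − [v_2,v_7] + [v_2,v_6].
The resulting 27×18 matrix has rank 18, and its Smith normal form has invariant factors (1,1,1,1,1,1,1,1,1,1,1,1,1,1,1,1,1,2).

Computing H_k = (kernel of ∂_k) / (image of ∂_{k+1}):

  H_0: rank C_0 − rank ∂_1 = 9 − 8 = 1, and the invariant factors of ∂_1 are all 1, so H_0 = Z.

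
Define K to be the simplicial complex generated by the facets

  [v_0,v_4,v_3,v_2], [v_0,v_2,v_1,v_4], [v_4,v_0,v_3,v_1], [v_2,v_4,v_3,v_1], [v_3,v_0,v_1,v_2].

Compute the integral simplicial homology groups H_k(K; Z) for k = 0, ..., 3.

H_0 = Z,  H_1 = 0,  H_2 = 0,  H_3 = Z.

Fix the vertex order v_0 < v_1 < v_2 < v_3 < v_4 and write every simplex with vertices in increasing order. Then dim K = 3 and the simplices of K are:

  0-simplices (5): [v_0], [v_1], [v_2], [v_3], [v_4]
  1-simplices (10): [v_0,v_1], [v_0,v_2], [v_0,v_3], [v_0,v_4], [v_1,v_2], [v_1,v_3], [v_1,v_4], [v_2,v_3], [v_2,v_4], [v_3,v_4]
  2-simplices (10): [v_0,v_1,v_2], [v_0,v_1,v_3], [v_0,v_1,v_4], [v_0,v_2,v_3], [v_0,v_2,v_4], [v_0,v_3,v_4], [v_1,v_2,v_3], [v_1,v_2,v_4], [v_1,v_3,v_4], [v_2,v_3,v_4]
  3-simplices (5): [v_0,v_1,v_2,v_3], [v_0,v_1,v_2,v_4], [v_0,v_1,v_3,v_4], [v_0,v_2,v_3,v_4], [v_1,v_2,v_3,v_4]

Hence C_0 ≅ Z^5, C_1 ≅ Z^10, C_2 ≅ Z^10, C_3 ≅ Z^5.

∂_1: C_1 → C_0 sends each edge [p,q] (with p < q) to q − p.
As a 5×10 matrix over Z this has rank 4, with invariant factors (1,1,1,1).

The boundary map ∂_2: C_2 → C_1 acts by ∂[p,q,r] = [q,r] − [p,r] + [p,q]. For instance
  ∂[v_1,v_3,v_4] = [v_3,v_4] − [v_1,v_4] + [v_1,v_3],
  ∂[v_0,v_2,v_3] = [v_2,v_3] − [v_0,v_3] + [v_0,v_2].
The resulting 10×10 matrix has rank 6, and its Smith normal form has invariant factors (1,1,1,1,1,1).

Boundary ∂_3: C_3 → C_2 sends each 3-simplex σ to the alternating sum Σ_i (−1)^i (σ with its i-th vertex removed). For instance
  ∂[v_1,v_2,v_3,v_4] = [v_2,v_3,v_4] − [v_1,v_3,v_4] + [v_1,v_2,v_4] − [v_1,v_2,v_3],
  ∂[v_0,v_1,v_2,v_3] = [v_1,v_2,v_3] − [v_0,v_2,v_3] + [v_0,v_1,v_3] − [v_0,v_1,v_2].
As a 10×5 matrix over Z this has rank 4, with invariant factors (1,1,1,1).

Now H_k = ker ∂_k / im ∂_{k+1}, so:

  H_0: rank C_0 − rank ∂_1 = 5 − 4 = 1, and the invariant factors of ∂_1 are all 1, so H_0 = Z.
  H_1: rank ker ∂_1 − rank ∂_2 = (10 − 4) − 6 = 0, and the invariant factors of ∂_2 are all 1, so H_1 = 0.
  H_2: rank ker ∂_2 − rank ∂_3 = (10 − 6) − 4 = 0, and the invariant factors of ∂_3 are all 1, so H_2 = 0.
  H_3: rank ker ∂_3 − rank ∂_4 = (5 − 4) − 0 = 1, and there is no ∂_4, so H_3 = Z.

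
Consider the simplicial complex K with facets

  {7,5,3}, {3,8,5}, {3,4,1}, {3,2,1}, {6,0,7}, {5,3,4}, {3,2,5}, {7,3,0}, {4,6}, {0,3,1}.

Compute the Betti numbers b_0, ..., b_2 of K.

b_0 = 1, b_1 = 1, b_2 = 0.

K has 9 vertices, 18 edges, 9 triangles.
rank ∂_0 = 0, rank ∂_1 = 8 ⇒ b_0 = 9 − 0 − 8 = 1; all invariant factors of ∂_1 are 1 so no torsion. So H_0 ≅ Z.
rank ∂_1 = 8, rank ∂_2 = 9 ⇒ b_1 = 18 − 8 − 9 = 1; all invariant factors of ∂_2 are 1 so no torsion. So H_1 ≅ Z.
rank ∂_2 = 9, rank ∂_3 = 0 ⇒ b_2 = 9 − 9 − 0 = 0. So H_2 ≅ 0.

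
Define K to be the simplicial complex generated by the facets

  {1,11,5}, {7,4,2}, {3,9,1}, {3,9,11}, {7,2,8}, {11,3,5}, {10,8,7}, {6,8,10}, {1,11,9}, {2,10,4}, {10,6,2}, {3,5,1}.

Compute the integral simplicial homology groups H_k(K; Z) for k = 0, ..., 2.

H_0 ≅ Z^2,  H_1 ≅ Z,  H_2 ≅ Z.

We work with the vertex ordering 1 < 2 < 3 < 4 < 5 < 6 < 7 < 8 < 9 < 10 < 11. The simplices of K, each written with vertices in increasing order, are:

  0-simplices (11): [1], [2], [3], [4], [5], [6], [7], [8], [9], [10], [11]
  1-simplices (21): [1,3], [1,5], [1,9], [1,11], [2,4], [2,6], [2,7], [2,8], [2,10], [3,5], [3,9], [3,11], [4,7], [4,10], [5,11], [6,8], [6,10], [7,8], [7,10], [8,10], [9,11]
  2-simplices (12): [1,3,5], [1,3,9], [1,5,11], [1,9,11], [2,4,7], [2,4,10], [2,6,10], [2,7,8], [3,5,11], [3,9,11], [6,8,10], [7,8,10]

giving chain groups C_0 ≅ Z^11, C_1 ≅ Z^21, C_2 ≅ Z^12.

The boundary map ∂_1: C_1 → C_0 maps an edge to its endpoints' difference, ∂[p,q] = q − p. For instance
  ∂[9,11] = [11] − [9].
The 11×21 boundary matrix has rank 9 and Smith normal form diag(1,1,1,1,1,1,1,1,1).

Boundary ∂_2: C_2 → C_1 sends each 2-simplex [p,q,r] to [q,r] − [p,r] + [p,q]. For instance
  ∂[1,3,9] = [3,9] − [1,9] + [1,3],
  ∂[2,7,8] = [7,8] − [2,8] + [2,7].
This gives a 21×12 integer matrix of rank 11; reducing to Smith normal form yields diagonal entries (1,1,1,1,1,1,1,1,1,1,1).

Now H_k = ker ∂_k / im ∂_{k+1}, so:

  H_0: rank C_0 − rank ∂_1 = 11 − 9 = 2, and the invariant factors of ∂_1 are all 1, so H_0 ≅ Z^2.
  H_1: rank ker ∂_1 − rank ∂_2 = (21 − 9) − 11 = 1, and the invariant factors of ∂_2 are all 1, so H_1 ≅ Z.
  H_2: rank ker ∂_2 − rank ∂_3 = (12 − 11) − 0 = 1, and there is no ∂_3, so H_2 ≅ Z.

As a check, the Euler characteristic is 11 − 21 + 12 = 2, which agrees with 2 − 1 + 1 = 2.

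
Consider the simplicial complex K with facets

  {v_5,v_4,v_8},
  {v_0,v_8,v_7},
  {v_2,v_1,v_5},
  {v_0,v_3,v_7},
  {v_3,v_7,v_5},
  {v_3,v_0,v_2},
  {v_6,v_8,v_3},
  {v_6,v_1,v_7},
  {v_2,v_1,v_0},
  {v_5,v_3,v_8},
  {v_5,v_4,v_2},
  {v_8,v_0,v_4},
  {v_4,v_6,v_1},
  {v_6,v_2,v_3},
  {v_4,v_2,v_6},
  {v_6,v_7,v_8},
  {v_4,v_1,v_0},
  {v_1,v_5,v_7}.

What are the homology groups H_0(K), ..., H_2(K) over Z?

We work with the vertex ordering v_0 < v_1 < v_2 < v_3 < v_4 < v_5 < v_6 < v_7 < v_8. The simplices of K, each written with vertices in increasing order, are:

  0-simplices (9): [v_0], [v_1], [v_2], [v_3], [v_4], [v_5], [v_6], [v_7], [v_8]
  1-simplices (27): (27 of them)
  2-simplices (18): (18 of them)

so the chain groups are C_0 ≅ Z^9, C_1 ≅ Z^27, C_2 ≅ Z^18.

The boundary map ∂_1: C_1 → C_0 sends each edge [p,q] (with p < q) to q − p. For instance
  ∂[v_2,v_6] = [v_6] − [v_2].
As a 9×27 matrix over Z this has rank 8, with invariant factors (1,1,1,1,1,1,1,1).

∂_2: C_2 → C_1 maps a triangle to the signed sum of its edges. For instance
  ∂[v_0,v_2,v_3] = [v_2,v_3] − [v_0,v_3] + [v_0,v_2],
  ∂[v_3,v_5,v_8] = [v_5,v_8] − [v_3,v_8] + [v_3,v_5].
The resulting 27×18 matrix has rank 18, and its Smith normal form has invariant factors (1,1,1,1,1,1,1,1,1,1,1,1,1,1,1,1,1,2).

From H_k ≅ ker(∂_k) / im(∂_{k+1}) we obtain:

  H_0: rank C_0 − rank ∂_1 = 9 − 8 = 1, and the invariant factors of ∂_1 are all 1, so H_0 ≅ Z.
  H_1: rank ker ∂_1 − rank ∂_2 = (27 − 8) − 18 = 1, and ∂_2 has invariant factor 2 > 1, so H_1 ≅ Z ⊕ Z/2.
  H_2: rank ker ∂_2 − rank ∂_3 = (18 − 18) − 0 = 0, and there is no ∂_3, so H_2 ≅ 0.

H_0 ≅ Z,  H_1 ≅ Z ⊕ Z/2,  H_2 = 0.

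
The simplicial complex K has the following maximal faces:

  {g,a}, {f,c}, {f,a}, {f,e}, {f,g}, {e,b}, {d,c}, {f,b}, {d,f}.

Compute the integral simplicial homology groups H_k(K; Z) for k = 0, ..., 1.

H_0 ≅ Z,  H_1 ≅ Z^3.

K has 7 vertices, 9 edges.
rank ∂_0 = 0, rank ∂_1 = 6 ⇒ b_0 = 7 − 0 − 6 = 1; all invariant factors of ∂_1 are 1 so no torsion. So H_0 ≅ Z.
rank ∂_1 = 6, rank ∂_2 = 0 ⇒ b_1 = 9 − 6 − 0 = 3. So H_1 ≅ Z^3.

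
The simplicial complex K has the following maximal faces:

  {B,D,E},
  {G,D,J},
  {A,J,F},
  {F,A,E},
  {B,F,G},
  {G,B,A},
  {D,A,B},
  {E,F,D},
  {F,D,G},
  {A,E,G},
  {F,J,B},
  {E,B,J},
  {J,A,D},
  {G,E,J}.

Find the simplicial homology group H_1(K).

H_1 = Z^2.

Order the vertices as A < B < D < E < F < G < J. Listing each simplex with vertices in this order, K has dimension 2 with simplices:

  0-simplices (7): A, B, D, E, F, G, J
  1-simplices (21): AB, AD, AE, AF, AG, AJ, BD, BE, BF, BG, BJ, DE, DF, DG, DJ, EF, EG, EJ, FG, FJ, GJ
  2-simplices (14): ABD, ABG, ADJ, AEF, AEG, AFJ, BDE, BEJ, BFG, BFJ, DEF, DFG, DGJ, EGJ

so the chain groups are C_0 ≅ Z^7, C_1 ≅ Z^21, C_2 ≅ Z^14.

The boundary map ∂_1: C_1 → C_0 is given by ∂[p,q] = [q] − [p]. For instance
  ∂AB = B − A.
This gives a 7×21 integer matrix of rank 6; reducing to Smith normal form yields diagonal entries (1,1,1,1,1,1).

∂_2: C_2 → C_1 sends each 2-simplex [p,q,r] to [q,r] − [p,r] + [p,q]. For instance
  ∂EGJ = GJ − EJ + EG,
  ∂ABD = BD − AD + AB.
The resulting 21×14 matrix has rank 13, and its Smith normal form has invariant factors (1,1,1,1,1,1,1,1,1,1,1,1,1).

From H_k ≅ ker(∂_k) / im(∂_{k+1}) we obtain:

  H_1: rank ker ∂_1 − rank ∂_2 = (21 − 6) − 13 = 2, and the invariant factors of ∂_2 are all 1, so H_1 = Z^2.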